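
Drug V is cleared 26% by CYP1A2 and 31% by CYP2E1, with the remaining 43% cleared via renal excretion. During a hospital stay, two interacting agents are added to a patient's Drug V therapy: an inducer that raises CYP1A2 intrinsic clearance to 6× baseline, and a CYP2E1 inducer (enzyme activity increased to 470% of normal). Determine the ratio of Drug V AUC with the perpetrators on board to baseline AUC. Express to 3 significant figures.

The CYP1A2 pathway (26% of clearance) rises to 6× activity: 0.26 × 6 = 1.56.
The CYP2E1 pathway (31% of clearance) increases to 4.7× activity: 0.31 × 4.7 = 1.457.
Non-CYP routes (43%) are unchanged.
New clearance relative to baseline: 1.56 + 1.457 + 0.43 = 3.447.
AUC ∝ 1/CL: fold-change = 1 / 3.447 = 0.290.

0.290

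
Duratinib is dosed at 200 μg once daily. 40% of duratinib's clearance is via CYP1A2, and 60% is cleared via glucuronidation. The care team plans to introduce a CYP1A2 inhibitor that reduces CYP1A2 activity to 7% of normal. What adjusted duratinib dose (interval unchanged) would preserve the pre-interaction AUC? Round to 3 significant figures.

The CYP1A2 pathway (40% of clearance) is reduced to 0.07× activity: 0.4 × 0.07 = 0.028.
Non-CYP routes (60%) are unchanged.
Relative clearance = 0.028 + 0.6 = 0.628.
Css,avg = (dose rate)/CL, so holding Css fixed requires dose ∝ CL: 200 × 0.628 = 126 μg.

126 μg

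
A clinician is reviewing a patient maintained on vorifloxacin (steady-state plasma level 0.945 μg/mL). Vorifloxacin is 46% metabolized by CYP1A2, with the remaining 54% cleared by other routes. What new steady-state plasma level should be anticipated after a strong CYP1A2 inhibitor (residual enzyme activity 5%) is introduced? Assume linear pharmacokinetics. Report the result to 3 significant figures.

1.68 μg/mL

The CYP1A2 pathway (46% of clearance) drops to 0.05× activity: 0.46 × 0.05 = 0.023.
Non-CYP routes (54%) are unchanged.
CL_new/CL_old = 0.023 + 0.54 = 0.563.
New steady-state plasma level = baseline ÷ relative clearance = 0.945 / 0.563 = 1.68 μg/mL.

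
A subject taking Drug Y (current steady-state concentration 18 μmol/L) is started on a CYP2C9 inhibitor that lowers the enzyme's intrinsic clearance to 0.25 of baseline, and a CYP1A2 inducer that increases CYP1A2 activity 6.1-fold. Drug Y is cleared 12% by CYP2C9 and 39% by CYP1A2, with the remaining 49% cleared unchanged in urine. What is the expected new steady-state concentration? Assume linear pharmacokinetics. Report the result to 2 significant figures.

6.2 μmol/L

The CYP2C9 pathway (12% of clearance) is reduced to 0.25× activity: 0.12 × 0.25 = 0.03.
The CYP1A2 pathway (39% of clearance) is boosted to 6.1× activity: 0.39 × 6.1 = 2.379.
Non-CYP routes (49%) are unchanged.
CL_new/CL_old = 0.03 + 2.379 + 0.49 = 2.899.
New steady-state concentration = 18 / 2.899 = 6.2 μmol/L (concentration scales inversely with clearance).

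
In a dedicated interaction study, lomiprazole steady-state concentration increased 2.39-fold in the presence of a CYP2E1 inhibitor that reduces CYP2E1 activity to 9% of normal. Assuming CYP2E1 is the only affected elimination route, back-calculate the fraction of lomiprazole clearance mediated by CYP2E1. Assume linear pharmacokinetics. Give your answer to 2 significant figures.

0.64

CL'/CL = 1 / 2.39 = 0.4184
0.09·fm + (1 − fm) = 0.4184
fm = (0.4184 − 1) / (0.09 − 1) = 0.64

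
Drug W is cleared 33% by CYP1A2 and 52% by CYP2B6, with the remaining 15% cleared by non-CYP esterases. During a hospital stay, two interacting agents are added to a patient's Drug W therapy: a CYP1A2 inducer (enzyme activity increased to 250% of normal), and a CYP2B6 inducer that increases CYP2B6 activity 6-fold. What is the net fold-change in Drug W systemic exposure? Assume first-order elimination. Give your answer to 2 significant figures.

0.24

The CYP1A2 pathway (33% of clearance) is boosted to 2.5× activity: 0.33 × 2.5 = 0.825.
The CYP2B6 pathway (52% of clearance) increases to 6× activity: 0.52 × 6 = 3.12.
The remaining 15% of clearance is unaffected.
CL_new/CL_old = 0.825 + 3.12 + 0.15 = 4.095.
Systemic exposure ∝ 1/CL: fold-change = 1 / 4.095 = 0.24.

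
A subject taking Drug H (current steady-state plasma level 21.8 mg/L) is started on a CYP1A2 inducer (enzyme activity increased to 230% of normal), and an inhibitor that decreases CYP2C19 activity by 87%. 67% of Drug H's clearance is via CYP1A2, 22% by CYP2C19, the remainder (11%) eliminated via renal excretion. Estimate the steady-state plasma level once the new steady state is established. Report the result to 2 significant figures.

13 mg/L

The CYP1A2 pathway (67% of clearance) rises to 2.3× activity: 0.67 × 2.3 = 1.541.
The CYP2C19 pathway (22% of clearance) drops to 0.13× activity: 0.22 × 0.13 = 0.0286.
The remaining 11% of clearance is unaffected.
New clearance relative to baseline: 1.541 + 0.0286 + 0.11 = 1.6796.
Steady-state plasma level ∝ 1/CL: new value = 21.8 / 1.6796 = 13 mg/L.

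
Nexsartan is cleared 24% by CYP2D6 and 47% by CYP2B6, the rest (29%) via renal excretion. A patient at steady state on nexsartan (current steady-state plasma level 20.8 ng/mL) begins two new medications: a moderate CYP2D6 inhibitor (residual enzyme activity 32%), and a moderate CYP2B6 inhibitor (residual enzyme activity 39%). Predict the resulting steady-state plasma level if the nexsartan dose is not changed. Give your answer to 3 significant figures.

37.8 ng/mL

CYP2D6: 0.24 × 0.32 = 0.0768
CYP2B6: 0.47 × 0.39 = 0.1833
Other: 0.29 (unchanged)
CL_new/CL_old = 0.0768 + 0.1833 + 0.29 = 0.5501.
Steady-state plasma level ∝ 1/CL: new value = 20.8 / 0.5501 = 37.8 ng/mL.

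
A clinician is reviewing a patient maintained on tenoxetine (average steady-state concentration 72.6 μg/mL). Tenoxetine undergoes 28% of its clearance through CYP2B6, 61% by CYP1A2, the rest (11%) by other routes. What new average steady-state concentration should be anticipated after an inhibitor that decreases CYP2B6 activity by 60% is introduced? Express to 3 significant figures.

87.3 μg/mL

CYP2B6: 0.28 × 0.4 = 0.112
CYP1A2: 0.61 (unchanged)
Other: 0.11 (unchanged)
New clearance relative to baseline: 0.112 + 0.61 + 0.11 = 0.832.
Average steady-state concentration ∝ 1/CL, so new value = 72.6 / 0.832 = 87.3 μg/mL.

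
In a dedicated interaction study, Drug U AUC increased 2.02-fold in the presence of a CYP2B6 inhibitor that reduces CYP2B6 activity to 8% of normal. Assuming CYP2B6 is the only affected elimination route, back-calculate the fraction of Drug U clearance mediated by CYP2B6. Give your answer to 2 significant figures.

Call the CYP2B6 fraction fm. After the interaction, CL_new/CL_old = fm × 0.08 + (1 − fm).
AUC ratio = 1 / (new CL fraction), so new CL fraction = 1 / 2.02 = 0.495.
fm × 0.08 + 1 − fm = 0.495  ⇒  fm × (0.08 − 1) = −0.505  ⇒  fm = 0.55.

0.55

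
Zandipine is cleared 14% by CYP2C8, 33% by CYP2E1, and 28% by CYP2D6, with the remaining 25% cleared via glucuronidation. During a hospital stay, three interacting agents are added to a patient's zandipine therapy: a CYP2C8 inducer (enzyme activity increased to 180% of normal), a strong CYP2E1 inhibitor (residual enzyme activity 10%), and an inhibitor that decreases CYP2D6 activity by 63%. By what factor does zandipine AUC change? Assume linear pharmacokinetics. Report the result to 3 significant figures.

1.57

The CYP2C8 pathway (14% of clearance) increases to 1.8× activity: 0.14 × 1.8 = 0.252.
The CYP2E1 pathway (33% of clearance) is reduced to 0.1× activity: 0.33 × 0.1 = 0.033.
The CYP2D6 pathway (28% of clearance) drops to 0.37× activity: 0.28 × 0.37 = 0.1036.
Non-CYP routes (25%) are unchanged.
CL_new/CL_old = 0.252 + 0.033 + 0.1036 + 0.25 = 0.6386.
Net AUC ratio = 1 / 0.6386 = 1.57.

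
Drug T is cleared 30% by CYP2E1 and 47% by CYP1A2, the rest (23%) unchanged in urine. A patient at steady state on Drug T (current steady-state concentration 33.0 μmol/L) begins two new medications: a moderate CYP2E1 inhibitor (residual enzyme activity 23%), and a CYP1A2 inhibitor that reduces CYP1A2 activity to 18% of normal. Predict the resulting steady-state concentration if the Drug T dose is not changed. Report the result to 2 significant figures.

86 μmol/L

CYP2E1: 0.3 × 0.23 = 0.069
CYP1A2: 0.47 × 0.18 = 0.0846
Other: 0.23 (unchanged)
Relative clearance = 0.069 + 0.0846 + 0.23 = 0.3836.
Dividing the baseline by the relative clearance: 33.0 / 0.3836 = 86 μmol/L.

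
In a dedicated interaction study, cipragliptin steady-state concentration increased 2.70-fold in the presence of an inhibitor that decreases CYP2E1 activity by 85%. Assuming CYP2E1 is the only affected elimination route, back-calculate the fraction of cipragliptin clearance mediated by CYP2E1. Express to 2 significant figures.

Let fm be the CYP2E1 fraction. New clearance relative to baseline = fm × 0.15 + (1 − fm).
Steady-state concentration ratio = 1 / (new CL fraction), so new CL fraction = 1 / 2.70 = 0.3704.
fm × 0.15 + 1 − fm = 0.3704  ⇒  fm × (0.15 − 1) = −0.6296  ⇒  fm = 0.74.

0.74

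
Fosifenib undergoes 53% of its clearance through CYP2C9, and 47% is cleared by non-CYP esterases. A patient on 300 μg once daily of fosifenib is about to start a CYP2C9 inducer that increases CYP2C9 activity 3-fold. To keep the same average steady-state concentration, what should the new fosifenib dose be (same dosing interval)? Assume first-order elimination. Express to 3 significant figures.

CYP2C9: 0.53 × 3 = 1.59
Other: 0.47 (unchanged)
Relative clearance = 1.59 + 0.47 = 2.06.
To maintain the same steady-state level, dose must scale with clearance: new dose = 300 × 2.06 = 618 μg.

618 μg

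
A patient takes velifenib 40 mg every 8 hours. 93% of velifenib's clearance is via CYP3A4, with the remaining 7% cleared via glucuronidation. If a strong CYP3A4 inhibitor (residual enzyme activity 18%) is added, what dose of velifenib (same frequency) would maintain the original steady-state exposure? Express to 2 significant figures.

The CYP3A4 pathway (93% of clearance) drops to 0.18× activity: 0.93 × 0.18 = 0.1674.
Non-CYP routes (7%) are unchanged.
New clearance relative to baseline: 0.1674 + 0.07 = 0.2374.
Css,avg = (dose rate)/CL, so holding Css fixed requires dose ∝ CL: 40 × 0.2374 = 9.5 mg.

9.5 mg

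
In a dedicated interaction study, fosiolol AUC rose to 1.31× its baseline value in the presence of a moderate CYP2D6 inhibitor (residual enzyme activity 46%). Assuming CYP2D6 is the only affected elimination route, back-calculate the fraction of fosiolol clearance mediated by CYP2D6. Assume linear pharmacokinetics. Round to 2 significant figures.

0.44

Call the CYP2D6 fraction fm. After the interaction, CL_new/CL_old = fm × 0.46 + (1 − fm).
AUC ratio = 1 / (new CL fraction), so new CL fraction = 1 / 1.31 = 0.7634.
fm × 0.46 + 1 − fm = 0.7634  ⇒  fm × (0.46 − 1) = −0.2366  ⇒  fm = 0.44.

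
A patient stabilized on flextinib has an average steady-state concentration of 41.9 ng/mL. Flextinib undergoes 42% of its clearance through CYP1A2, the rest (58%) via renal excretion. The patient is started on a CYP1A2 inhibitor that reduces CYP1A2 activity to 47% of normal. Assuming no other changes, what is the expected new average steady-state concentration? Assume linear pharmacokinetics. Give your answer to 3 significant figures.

53.9 ng/mL

CYP1A2: 0.42 × 0.47 = 0.1974
Other: 0.58 (unchanged)
CL_new/CL_old = 0.1974 + 0.58 = 0.7774.
Average steady-state concentration ∝ 1/CL, so new value = 41.9 / 0.7774 = 53.9 ng/mL.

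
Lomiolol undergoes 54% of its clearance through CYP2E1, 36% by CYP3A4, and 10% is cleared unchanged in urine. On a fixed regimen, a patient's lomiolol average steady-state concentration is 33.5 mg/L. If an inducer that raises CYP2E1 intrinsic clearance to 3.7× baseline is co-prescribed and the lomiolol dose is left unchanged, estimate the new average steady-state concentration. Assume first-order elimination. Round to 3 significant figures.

13.6 mg/L

The CYP2E1 pathway (54% of clearance) rises to 3.7× activity: 0.54 × 3.7 = 1.998.
CYP3A4 (36%) and the residual 10% are unaffected.
CL_new/CL_old = 1.998 + 0.36 + 0.1 = 2.458.
Average steady-state concentration ∝ 1/CL, so new value = 33.5 / 2.458 = 13.6 mg/L.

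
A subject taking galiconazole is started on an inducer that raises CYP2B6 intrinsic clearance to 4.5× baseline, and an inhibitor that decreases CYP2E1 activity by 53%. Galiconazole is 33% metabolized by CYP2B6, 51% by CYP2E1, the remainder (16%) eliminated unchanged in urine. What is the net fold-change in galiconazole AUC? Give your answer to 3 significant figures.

0.531

The CYP2B6 pathway (33% of clearance) rises to 4.5× activity: 0.33 × 4.5 = 1.485.
The CYP2E1 pathway (51% of clearance) drops to 0.47× activity: 0.51 × 0.47 = 0.2397.
The remaining 16% of clearance is unaffected.
Relative clearance = 1.485 + 0.2397 + 0.16 = 1.8847.
Because AUC varies inversely with clearance, the combined effect is 1 / 1.8847 = 0.531.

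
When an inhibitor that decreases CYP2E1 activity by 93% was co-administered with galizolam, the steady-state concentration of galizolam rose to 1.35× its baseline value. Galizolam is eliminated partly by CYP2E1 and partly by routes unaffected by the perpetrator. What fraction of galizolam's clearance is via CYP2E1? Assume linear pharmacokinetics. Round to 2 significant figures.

0.28

CL'/CL = 1 / 1.35 = 0.7407
0.07·fm + (1 − fm) = 0.7407
fm = (0.7407 − 1) / (0.07 − 1) = 0.28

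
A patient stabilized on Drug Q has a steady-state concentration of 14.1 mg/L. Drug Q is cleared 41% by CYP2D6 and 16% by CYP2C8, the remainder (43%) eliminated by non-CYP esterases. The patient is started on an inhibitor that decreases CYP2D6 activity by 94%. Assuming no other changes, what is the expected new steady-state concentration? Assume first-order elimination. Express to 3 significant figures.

22.9 mg/L

The CYP2D6 pathway (41% of clearance) is reduced to 0.06× activity: 0.41 × 0.06 = 0.0246.
CYP2C8 (16%) and the residual 43% are unaffected.
New clearance relative to baseline: 0.0246 + 0.16 + 0.43 = 0.6146.
With dosing unchanged, steady-state concentration scales as 1/CL: 14.1 / 0.6146 = 22.9 mg/L.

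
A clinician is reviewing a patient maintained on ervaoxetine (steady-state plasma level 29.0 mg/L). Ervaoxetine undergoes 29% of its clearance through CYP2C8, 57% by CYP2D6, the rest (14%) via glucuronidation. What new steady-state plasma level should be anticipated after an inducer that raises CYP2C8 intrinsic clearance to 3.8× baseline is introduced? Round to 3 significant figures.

The CYP2C8 pathway (29% of clearance) is boosted to 3.8× activity: 0.29 × 3.8 = 1.102.
CYP2D6 (57%) and the residual 14% are unaffected.
New clearance relative to baseline: 1.102 + 0.57 + 0.14 = 1.812.
Steady-state plasma level ∝ 1/CL, so new value = 29.0 / 1.812 = 16.0 mg/L.

16.0 mg/L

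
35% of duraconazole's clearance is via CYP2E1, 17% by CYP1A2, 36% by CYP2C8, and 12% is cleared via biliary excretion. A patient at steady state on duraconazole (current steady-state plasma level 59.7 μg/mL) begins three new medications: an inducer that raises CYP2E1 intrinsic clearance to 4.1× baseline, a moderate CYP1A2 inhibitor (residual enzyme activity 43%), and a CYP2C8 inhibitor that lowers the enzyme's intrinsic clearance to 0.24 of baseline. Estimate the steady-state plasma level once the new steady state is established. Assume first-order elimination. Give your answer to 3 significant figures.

34.8 μg/mL

The CYP2E1 pathway (35% of clearance) increases to 4.1× activity: 0.35 × 4.1 = 1.435.
The CYP1A2 pathway (17% of clearance) is reduced to 0.43× activity: 0.17 × 0.43 = 0.0731.
The CYP2C8 pathway (36% of clearance) drops to 0.24× activity: 0.36 × 0.24 = 0.0864.
Non-CYP routes (12%) are unchanged.
Relative clearance = 1.435 + 0.0731 + 0.0864 + 0.12 = 1.7145.
Steady-state plasma level ∝ 1/CL: new value = 59.7 / 1.7145 = 34.8 μg/mL.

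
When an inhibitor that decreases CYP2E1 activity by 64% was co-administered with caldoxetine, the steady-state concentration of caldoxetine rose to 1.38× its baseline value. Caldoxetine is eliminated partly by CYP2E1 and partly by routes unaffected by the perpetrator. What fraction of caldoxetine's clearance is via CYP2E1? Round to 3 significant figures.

0.430

Write x for the fraction cleared via CYP2E1. The observed steady-state concentration change means clearance fell to 1/1.38 = 0.7246 of baseline.
Only the CYP2E1 route changed, so 0.7246 = x·0.36 + (1 − x), giving x = 0.430.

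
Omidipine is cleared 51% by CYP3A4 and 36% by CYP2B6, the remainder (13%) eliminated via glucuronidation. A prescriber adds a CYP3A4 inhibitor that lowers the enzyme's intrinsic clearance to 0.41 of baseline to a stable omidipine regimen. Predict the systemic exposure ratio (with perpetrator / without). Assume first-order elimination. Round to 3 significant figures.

1.43

CYP3A4: 0.51 × 0.41 = 0.2091
CYP2B6: 0.36 (unchanged)
Other: 0.13 (unchanged)
New clearance relative to baseline: 0.2091 + 0.36 + 0.13 = 0.6991.
Systemic exposure is inversely proportional to clearance, so the fold-change is 1 / 0.6991 = 1.43.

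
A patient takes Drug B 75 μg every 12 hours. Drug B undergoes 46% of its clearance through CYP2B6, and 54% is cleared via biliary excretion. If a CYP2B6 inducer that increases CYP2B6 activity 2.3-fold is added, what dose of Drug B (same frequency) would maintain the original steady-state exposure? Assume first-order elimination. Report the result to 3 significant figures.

120 μg

The CYP2B6 pathway (46% of clearance) rises to 2.3× activity: 0.46 × 2.3 = 1.058.
The remaining 54% of clearance is unaffected.
New clearance relative to baseline: 1.058 + 0.54 = 1.598.
Exposure is unchanged when dose changes in proportion to clearance. New dose = 75 μg × 1.598 = 120 μg.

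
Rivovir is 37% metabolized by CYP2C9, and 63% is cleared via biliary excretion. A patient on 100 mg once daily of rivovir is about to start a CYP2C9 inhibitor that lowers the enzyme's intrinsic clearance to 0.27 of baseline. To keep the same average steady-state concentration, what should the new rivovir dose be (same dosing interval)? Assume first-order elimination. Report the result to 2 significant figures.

73 mg

The CYP2C9 pathway (37% of clearance) is reduced to 0.27× activity: 0.37 × 0.27 = 0.0999.
Non-CYP routes (63%) are unchanged.
Relative clearance = 0.0999 + 0.63 = 0.7299.
Exposure is unchanged when dose changes in proportion to clearance. New dose = 100 mg × 0.7299 = 73 mg.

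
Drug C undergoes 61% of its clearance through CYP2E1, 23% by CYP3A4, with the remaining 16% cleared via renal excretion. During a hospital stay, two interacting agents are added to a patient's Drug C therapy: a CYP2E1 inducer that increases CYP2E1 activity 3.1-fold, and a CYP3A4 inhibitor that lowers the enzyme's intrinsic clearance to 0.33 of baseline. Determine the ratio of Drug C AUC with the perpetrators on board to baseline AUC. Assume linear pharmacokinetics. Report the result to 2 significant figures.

The CYP2E1 pathway (61% of clearance) is boosted to 3.1× activity: 0.61 × 3.1 = 1.891.
The CYP3A4 pathway (23% of clearance) is reduced to 0.33× activity: 0.23 × 0.33 = 0.0759.
The remaining 16% of clearance is unaffected.
New clearance relative to baseline: 1.891 + 0.0759 + 0.16 = 2.1269.
AUC ∝ 1/CL: fold-change = 1 / 2.1269 = 0.47.

0.47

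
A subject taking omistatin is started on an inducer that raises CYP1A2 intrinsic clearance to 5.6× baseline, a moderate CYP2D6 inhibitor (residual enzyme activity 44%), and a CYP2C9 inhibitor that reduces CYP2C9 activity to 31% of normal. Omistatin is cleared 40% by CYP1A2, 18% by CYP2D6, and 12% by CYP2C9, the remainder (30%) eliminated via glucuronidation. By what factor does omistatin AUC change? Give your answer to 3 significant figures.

The CYP1A2 pathway (40% of clearance) rises to 5.6× activity: 0.4 × 5.6 = 2.24.
The CYP2D6 pathway (18% of clearance) is reduced to 0.44× activity: 0.18 × 0.44 = 0.0792.
The CYP2C9 pathway (12% of clearance) drops to 0.31× activity: 0.12 × 0.31 = 0.0372.
Non-CYP routes (30%) are unchanged.
Relative clearance = 2.24 + 0.0792 + 0.0372 + 0.3 = 2.6564.
Net AUC ratio = 1 / 2.6564 = 0.376.

0.376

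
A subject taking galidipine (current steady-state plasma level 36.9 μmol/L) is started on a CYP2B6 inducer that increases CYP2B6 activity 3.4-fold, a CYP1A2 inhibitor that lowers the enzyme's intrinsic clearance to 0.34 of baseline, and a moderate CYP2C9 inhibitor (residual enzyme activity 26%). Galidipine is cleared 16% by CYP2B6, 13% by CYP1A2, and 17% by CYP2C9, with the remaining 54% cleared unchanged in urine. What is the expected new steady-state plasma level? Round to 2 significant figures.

CYP2B6: 0.16 × 3.4 = 0.544
CYP1A2: 0.13 × 0.34 = 0.0442
CYP2C9: 0.17 × 0.26 = 0.0442
Other: 0.54 (unchanged)
New clearance relative to baseline: 0.544 + 0.0442 + 0.0442 + 0.54 = 1.1724.
Steady-state plasma level ∝ 1/CL: new value = 36.9 / 1.1724 = 31 μmol/L.

31 μmol/L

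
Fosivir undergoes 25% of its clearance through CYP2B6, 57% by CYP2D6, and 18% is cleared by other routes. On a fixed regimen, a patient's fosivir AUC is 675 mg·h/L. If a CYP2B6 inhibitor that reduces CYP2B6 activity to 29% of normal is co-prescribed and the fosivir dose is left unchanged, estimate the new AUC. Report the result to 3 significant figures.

CYP2B6: 0.25 × 0.29 = 0.0725
CYP2D6: 0.57 (unchanged)
Other: 0.18 (unchanged)
CL_new/CL_old = 0.0725 + 0.57 + 0.18 = 0.8225.
With dosing unchanged, AUC scales as 1/CL: 675 / 0.8225 = 821 mg·h/L.

821 mg·h/L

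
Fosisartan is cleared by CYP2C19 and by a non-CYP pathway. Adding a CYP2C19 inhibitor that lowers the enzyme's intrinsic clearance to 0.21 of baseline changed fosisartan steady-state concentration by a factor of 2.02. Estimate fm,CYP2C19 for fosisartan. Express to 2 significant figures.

0.64

Let fm be the CYP2C19 fraction. New clearance relative to baseline = fm × 0.21 + (1 − fm).
Steady-state concentration ratio = 1 / (new CL fraction), so new CL fraction = 1 / 2.02 = 0.495.
fm × 0.21 + 1 − fm = 0.495  ⇒  fm × (0.21 − 1) = −0.505  ⇒  fm = 0.64.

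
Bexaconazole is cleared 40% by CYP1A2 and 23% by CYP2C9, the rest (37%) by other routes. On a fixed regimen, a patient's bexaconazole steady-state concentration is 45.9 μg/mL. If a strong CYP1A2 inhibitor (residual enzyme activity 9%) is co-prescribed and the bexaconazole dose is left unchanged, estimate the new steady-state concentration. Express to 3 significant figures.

CYP1A2: 0.4 × 0.09 = 0.036
CYP2C9: 0.23 (unchanged)
Other: 0.37 (unchanged)
Relative clearance = 0.036 + 0.23 + 0.37 = 0.636.
New steady-state concentration = baseline ÷ relative clearance = 45.9 / 0.636 = 72.2 μg/mL.

72.2 μg/mL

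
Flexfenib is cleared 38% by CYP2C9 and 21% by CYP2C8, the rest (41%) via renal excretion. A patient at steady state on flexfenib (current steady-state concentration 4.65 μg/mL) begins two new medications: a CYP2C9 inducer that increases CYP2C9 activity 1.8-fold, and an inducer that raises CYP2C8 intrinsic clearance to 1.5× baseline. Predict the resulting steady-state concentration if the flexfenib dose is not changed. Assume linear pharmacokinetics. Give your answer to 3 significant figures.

The CYP2C9 pathway (38% of clearance) rises to 1.8× activity: 0.38 × 1.8 = 0.684.
The CYP2C8 pathway (21% of clearance) increases to 1.5× activity: 0.21 × 1.5 = 0.315.
Non-CYP routes (41%) are unchanged.
New clearance relative to baseline: 0.684 + 0.315 + 0.41 = 1.409.
Dividing the baseline by the relative clearance: 4.65 / 1.409 = 3.30 μg/mL.

3.30 μg/mL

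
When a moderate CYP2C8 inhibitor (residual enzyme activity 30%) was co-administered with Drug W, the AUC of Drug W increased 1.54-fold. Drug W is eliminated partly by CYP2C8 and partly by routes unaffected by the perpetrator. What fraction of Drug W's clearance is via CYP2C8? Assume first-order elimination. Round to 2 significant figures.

0.50

CL'/CL = 1 / 1.54 = 0.6494
0.3·fm + (1 − fm) = 0.6494
fm = (0.6494 − 1) / (0.3 − 1) = 0.50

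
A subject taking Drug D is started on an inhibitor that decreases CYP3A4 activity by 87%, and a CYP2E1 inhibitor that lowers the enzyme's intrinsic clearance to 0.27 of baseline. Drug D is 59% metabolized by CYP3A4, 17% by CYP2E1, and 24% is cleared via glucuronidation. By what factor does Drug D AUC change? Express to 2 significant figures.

The CYP3A4 pathway (59% of clearance) drops to 0.13× activity: 0.59 × 0.13 = 0.0767.
The CYP2E1 pathway (17% of clearance) drops to 0.27× activity: 0.17 × 0.27 = 0.0459.
The remaining 24% of clearance is unaffected.
Relative clearance = 0.0767 + 0.0459 + 0.24 = 0.3626.
AUC ∝ 1/CL: fold-change = 1 / 0.3626 = 2.8.

2.8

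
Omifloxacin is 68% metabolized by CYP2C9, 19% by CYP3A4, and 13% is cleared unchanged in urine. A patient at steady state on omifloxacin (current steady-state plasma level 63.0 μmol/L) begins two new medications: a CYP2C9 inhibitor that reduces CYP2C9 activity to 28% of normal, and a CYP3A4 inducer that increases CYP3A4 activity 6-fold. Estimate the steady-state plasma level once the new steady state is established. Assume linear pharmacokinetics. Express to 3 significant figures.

The CYP2C9 pathway (68% of clearance) falls to 0.28× activity: 0.68 × 0.28 = 0.1904.
The CYP3A4 pathway (19% of clearance) increases to 6× activity: 0.19 × 6 = 1.14.
The remaining 13% of clearance is unaffected.
CL_new/CL_old = 0.1904 + 1.14 + 0.13 = 1.4604.
New steady-state plasma level = 63.0 / 1.4604 = 43.1 μmol/L (concentration scales inversely with clearance).

43.1 μmol/L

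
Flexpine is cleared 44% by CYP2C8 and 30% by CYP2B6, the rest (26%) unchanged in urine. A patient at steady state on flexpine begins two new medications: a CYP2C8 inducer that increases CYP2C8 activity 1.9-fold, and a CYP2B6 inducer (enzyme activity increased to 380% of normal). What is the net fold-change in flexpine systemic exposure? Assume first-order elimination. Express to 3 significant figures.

0.447

CYP2C8: 0.44 × 1.9 = 0.836
CYP2B6: 0.3 × 3.8 = 1.14
Other: 0.26 (unchanged)
Relative clearance = 0.836 + 1.14 + 0.26 = 2.236.
Net systemic exposure ratio = 1 / 2.236 = 0.447.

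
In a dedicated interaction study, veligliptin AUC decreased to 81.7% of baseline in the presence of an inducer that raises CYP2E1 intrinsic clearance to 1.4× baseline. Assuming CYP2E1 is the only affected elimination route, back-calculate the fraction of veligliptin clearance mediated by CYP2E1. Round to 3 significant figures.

Let fm be the CYP2E1 fraction. New clearance relative to baseline = fm × 1.4 + (1 − fm).
AUC ratio = 1 / (new CL fraction), so new CL fraction = 1 / 0.817 = 1.224.
fm × 1.4 + 1 − fm = 1.224  ⇒  fm × (1.4 − 1) = 0.224  ⇒  fm = 0.560.

0.560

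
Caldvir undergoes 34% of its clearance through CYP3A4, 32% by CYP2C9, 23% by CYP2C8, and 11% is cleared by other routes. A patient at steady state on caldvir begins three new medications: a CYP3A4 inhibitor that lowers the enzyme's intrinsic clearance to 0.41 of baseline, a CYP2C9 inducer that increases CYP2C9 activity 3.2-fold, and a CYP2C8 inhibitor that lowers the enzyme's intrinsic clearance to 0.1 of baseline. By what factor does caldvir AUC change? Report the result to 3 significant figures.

0.771

CYP3A4: 0.34 × 0.41 = 0.1394
CYP2C9: 0.32 × 3.2 = 1.024
CYP2C8: 0.23 × 0.1 = 0.023
Other: 0.11 (unchanged)
New clearance relative to baseline: 0.1394 + 1.024 + 0.023 + 0.11 = 1.2964.
Net AUC ratio = 1 / 1.2964 = 0.771.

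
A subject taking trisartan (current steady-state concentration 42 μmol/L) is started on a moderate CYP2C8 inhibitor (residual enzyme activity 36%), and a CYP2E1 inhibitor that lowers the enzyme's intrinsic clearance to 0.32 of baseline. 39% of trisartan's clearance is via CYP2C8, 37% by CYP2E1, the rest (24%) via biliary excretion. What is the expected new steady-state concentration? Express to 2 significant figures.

84 μmol/L

The CYP2C8 pathway (39% of clearance) is reduced to 0.36× activity: 0.39 × 0.36 = 0.1404.
The CYP2E1 pathway (37% of clearance) drops to 0.32× activity: 0.37 × 0.32 = 0.1184.
The remaining 24% of clearance is unaffected.
Relative clearance = 0.1404 + 0.1184 + 0.24 = 0.4988.
Dividing the baseline by the relative clearance: 42 / 0.4988 = 84 μmol/L.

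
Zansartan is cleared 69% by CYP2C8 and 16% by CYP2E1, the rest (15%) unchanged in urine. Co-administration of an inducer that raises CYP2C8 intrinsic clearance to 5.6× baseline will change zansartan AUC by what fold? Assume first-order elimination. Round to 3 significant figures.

CYP2C8: 0.69 × 5.6 = 3.864
CYP2E1: 0.16 (unchanged)
Other: 0.15 (unchanged)
Relative clearance = 3.864 + 0.16 + 0.15 = 4.174.
AUC is inversely proportional to clearance, so the fold-change is 1 / 4.174 = 0.240.

0.240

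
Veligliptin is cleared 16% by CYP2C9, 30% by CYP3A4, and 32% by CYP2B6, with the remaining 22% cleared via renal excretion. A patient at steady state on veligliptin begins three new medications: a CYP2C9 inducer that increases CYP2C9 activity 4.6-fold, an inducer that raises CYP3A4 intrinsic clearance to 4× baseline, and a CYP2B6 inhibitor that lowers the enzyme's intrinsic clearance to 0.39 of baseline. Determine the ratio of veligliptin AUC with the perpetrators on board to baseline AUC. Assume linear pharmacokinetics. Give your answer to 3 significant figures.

0.438

The CYP2C9 pathway (16% of clearance) rises to 4.6× activity: 0.16 × 4.6 = 0.736.
The CYP3A4 pathway (30% of clearance) rises to 4× activity: 0.3 × 4 = 1.2.
The CYP2B6 pathway (32% of clearance) is reduced to 0.39× activity: 0.32 × 0.39 = 0.1248.
The remaining 22% of clearance is unaffected.
Relative clearance = 0.736 + 1.2 + 0.1248 + 0.22 = 2.2808.
AUC ∝ 1/CL: fold-change = 1 / 2.2808 = 0.438.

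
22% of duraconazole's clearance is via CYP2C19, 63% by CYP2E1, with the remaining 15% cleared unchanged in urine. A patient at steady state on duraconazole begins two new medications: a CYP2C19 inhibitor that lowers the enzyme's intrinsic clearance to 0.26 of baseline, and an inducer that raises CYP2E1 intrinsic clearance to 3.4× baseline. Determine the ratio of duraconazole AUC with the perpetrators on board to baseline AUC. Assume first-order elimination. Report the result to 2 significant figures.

The CYP2C19 pathway (22% of clearance) is reduced to 0.26× activity: 0.22 × 0.26 = 0.0572.
The CYP2E1 pathway (63% of clearance) is boosted to 3.4× activity: 0.63 × 3.4 = 2.142.
Non-CYP routes (15%) are unchanged.
CL_new/CL_old = 0.0572 + 2.142 + 0.15 = 2.3492.
AUC ∝ 1/CL: fold-change = 1 / 2.3492 = 0.43.

0.43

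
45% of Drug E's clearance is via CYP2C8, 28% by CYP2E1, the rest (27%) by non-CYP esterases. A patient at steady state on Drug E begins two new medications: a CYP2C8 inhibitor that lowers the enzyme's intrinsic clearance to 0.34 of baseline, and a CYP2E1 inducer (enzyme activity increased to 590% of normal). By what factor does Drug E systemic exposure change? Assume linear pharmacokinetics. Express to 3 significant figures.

The CYP2C8 pathway (45% of clearance) falls to 0.34× activity: 0.45 × 0.34 = 0.153.
The CYP2E1 pathway (28% of clearance) rises to 5.9× activity: 0.28 × 5.9 = 1.652.
Non-CYP routes (27%) are unchanged.
New clearance relative to baseline: 0.153 + 1.652 + 0.27 = 2.075.
Systemic exposure ∝ 1/CL: fold-change = 1 / 2.075 = 0.482.

0.482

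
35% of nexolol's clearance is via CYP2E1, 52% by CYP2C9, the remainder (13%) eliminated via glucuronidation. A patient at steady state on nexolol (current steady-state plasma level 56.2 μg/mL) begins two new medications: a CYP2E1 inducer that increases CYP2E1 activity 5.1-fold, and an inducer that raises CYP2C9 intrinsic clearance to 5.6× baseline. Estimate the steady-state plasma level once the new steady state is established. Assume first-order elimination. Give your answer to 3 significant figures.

The CYP2E1 pathway (35% of clearance) rises to 5.1× activity: 0.35 × 5.1 = 1.785.
The CYP2C9 pathway (52% of clearance) is boosted to 5.6× activity: 0.52 × 5.6 = 2.912.
Non-CYP routes (13%) are unchanged.
Relative clearance = 1.785 + 2.912 + 0.13 = 4.827.
Dividing the baseline by the relative clearance: 56.2 / 4.827 = 11.6 μg/mL.

11.6 μg/mL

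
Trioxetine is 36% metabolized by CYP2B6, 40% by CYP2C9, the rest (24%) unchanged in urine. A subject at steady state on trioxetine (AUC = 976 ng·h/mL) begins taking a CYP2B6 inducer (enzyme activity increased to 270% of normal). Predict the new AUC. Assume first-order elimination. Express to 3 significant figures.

The CYP2B6 pathway (36% of clearance) is boosted to 2.7× activity: 0.36 × 2.7 = 0.972.
CYP2C9 (40%) and the residual 24% are unaffected.
New clearance relative to baseline: 0.972 + 0.4 + 0.24 = 1.612.
AUC ∝ 1/CL, so new value = 976 / 1.612 = 605 ng·h/mL.

605 ng·h/mL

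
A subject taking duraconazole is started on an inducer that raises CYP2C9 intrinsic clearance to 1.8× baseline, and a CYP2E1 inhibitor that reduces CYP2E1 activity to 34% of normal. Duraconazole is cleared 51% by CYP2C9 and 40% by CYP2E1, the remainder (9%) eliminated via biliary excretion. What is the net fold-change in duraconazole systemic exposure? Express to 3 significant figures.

CYP2C9: 0.51 × 1.8 = 0.918
CYP2E1: 0.4 × 0.34 = 0.136
Other: 0.09 (unchanged)
New clearance relative to baseline: 0.918 + 0.136 + 0.09 = 1.144.
Because systemic exposure varies inversely with clearance, the combined effect is 1 / 1.144 = 0.874.

0.874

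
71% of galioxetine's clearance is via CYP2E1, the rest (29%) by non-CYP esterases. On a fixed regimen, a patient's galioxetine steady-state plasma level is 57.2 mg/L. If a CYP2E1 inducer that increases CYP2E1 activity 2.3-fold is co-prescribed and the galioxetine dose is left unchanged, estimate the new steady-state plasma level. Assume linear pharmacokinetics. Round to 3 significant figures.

29.7 mg/L

The CYP2E1 pathway (71% of clearance) increases to 2.3× activity: 0.71 × 2.3 = 1.633.
Non-CYP routes (29%) are unchanged.
New clearance relative to baseline: 1.633 + 0.29 = 1.923.
New steady-state plasma level = baseline ÷ relative clearance = 57.2 / 1.923 = 29.7 mg/L.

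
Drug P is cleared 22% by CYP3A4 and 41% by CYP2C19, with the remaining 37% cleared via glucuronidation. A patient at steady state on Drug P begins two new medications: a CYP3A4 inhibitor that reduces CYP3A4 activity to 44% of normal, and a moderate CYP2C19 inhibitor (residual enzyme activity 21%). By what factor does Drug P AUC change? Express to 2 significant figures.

1.8

The CYP3A4 pathway (22% of clearance) is reduced to 0.44× activity: 0.22 × 0.44 = 0.0968.
The CYP2C19 pathway (41% of clearance) is reduced to 0.21× activity: 0.41 × 0.21 = 0.0861.
Non-CYP routes (37%) are unchanged.
New clearance relative to baseline: 0.0968 + 0.0861 + 0.37 = 0.5529.
Net AUC ratio = 1 / 0.5529 = 1.8.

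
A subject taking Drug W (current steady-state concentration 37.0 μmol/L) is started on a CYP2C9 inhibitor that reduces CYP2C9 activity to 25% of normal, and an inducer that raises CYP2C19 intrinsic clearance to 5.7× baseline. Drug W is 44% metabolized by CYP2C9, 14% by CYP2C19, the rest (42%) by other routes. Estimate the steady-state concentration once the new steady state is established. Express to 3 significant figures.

The CYP2C9 pathway (44% of clearance) is reduced to 0.25× activity: 0.44 × 0.25 = 0.11.
The CYP2C19 pathway (14% of clearance) rises to 5.7× activity: 0.14 × 5.7 = 0.798.
Non-CYP routes (42%) are unchanged.
New clearance relative to baseline: 0.11 + 0.798 + 0.42 = 1.328.
Steady-state concentration ∝ 1/CL: new value = 37.0 / 1.328 = 27.9 μmol/L.

27.9 μmol/L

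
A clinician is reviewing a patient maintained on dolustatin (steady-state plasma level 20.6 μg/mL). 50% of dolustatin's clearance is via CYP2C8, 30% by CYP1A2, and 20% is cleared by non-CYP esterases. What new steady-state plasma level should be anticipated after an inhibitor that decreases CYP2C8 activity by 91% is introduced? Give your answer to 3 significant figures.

The CYP2C8 pathway (50% of clearance) drops to 0.09× activity: 0.5 × 0.09 = 0.045.
CYP1A2 (30%) and the residual 20% are unaffected.
CL_new/CL_old = 0.045 + 0.3 + 0.2 = 0.545.
New steady-state plasma level = baseline ÷ relative clearance = 20.6 / 0.545 = 37.8 μg/mL.

37.8 μg/mL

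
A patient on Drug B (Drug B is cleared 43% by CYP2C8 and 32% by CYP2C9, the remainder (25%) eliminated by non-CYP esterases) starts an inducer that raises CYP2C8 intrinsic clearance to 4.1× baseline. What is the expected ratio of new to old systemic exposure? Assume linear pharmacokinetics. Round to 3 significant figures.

0.429

CYP2C8: 0.43 × 4.1 = 1.763
CYP2C9: 0.32 (unchanged)
Other: 0.25 (unchanged)
New clearance relative to baseline: 1.763 + 0.32 + 0.25 = 2.333.
Since systemic exposure ∝ 1/CL, the ratio is 1 / 2.333 = 0.429.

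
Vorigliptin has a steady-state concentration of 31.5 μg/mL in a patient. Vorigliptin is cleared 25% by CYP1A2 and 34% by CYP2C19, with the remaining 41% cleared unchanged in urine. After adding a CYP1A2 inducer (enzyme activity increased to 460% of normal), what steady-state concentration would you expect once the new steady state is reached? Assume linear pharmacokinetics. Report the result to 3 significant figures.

The CYP1A2 pathway (25% of clearance) increases to 4.6× activity: 0.25 × 4.6 = 1.15.
CYP2C19 (34%) and the residual 41% are unaffected.
New clearance relative to baseline: 1.15 + 0.34 + 0.41 = 1.9.
New steady-state concentration = baseline ÷ relative clearance = 31.5 / 1.9 = 16.6 μg/mL.

16.6 μg/mL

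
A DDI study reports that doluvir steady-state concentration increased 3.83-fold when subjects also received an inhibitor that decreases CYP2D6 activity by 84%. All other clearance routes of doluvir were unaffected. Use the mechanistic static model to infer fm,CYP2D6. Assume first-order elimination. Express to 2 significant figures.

Let x = fm,CYP2D6. Because steady-state concentration ∝ 1/CL, relative clearance fell to 1/3.83 = 0.2611.
Setting x·0.16 + (1 − x) = 0.2611 and solving: x = (0.2611 − 1)/(0.16 − 1) = 0.88.

0.88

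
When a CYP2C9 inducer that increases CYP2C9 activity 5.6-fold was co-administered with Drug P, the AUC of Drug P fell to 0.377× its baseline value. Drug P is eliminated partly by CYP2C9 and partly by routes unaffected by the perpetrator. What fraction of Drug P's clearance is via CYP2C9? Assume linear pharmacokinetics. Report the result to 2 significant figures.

Let x = fm,CYP2C9. Because AUC ∝ 1/CL, relative clearance rose to 1/0.377 = 2.653.
Only the CYP2C9 route changed, so 2.653 = x·5.6 + (1 − x), giving x = 0.36.

0.36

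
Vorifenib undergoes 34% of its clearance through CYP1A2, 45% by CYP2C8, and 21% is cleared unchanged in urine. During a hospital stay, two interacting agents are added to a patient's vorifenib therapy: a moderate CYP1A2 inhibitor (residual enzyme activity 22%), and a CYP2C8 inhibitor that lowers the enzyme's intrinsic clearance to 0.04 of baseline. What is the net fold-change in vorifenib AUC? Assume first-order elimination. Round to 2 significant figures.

The CYP1A2 pathway (34% of clearance) is reduced to 0.22× activity: 0.34 × 0.22 = 0.0748.
The CYP2C8 pathway (45% of clearance) is reduced to 0.04× activity: 0.45 × 0.04 = 0.018.
The remaining 21% of clearance is unaffected.
Relative clearance = 0.0748 + 0.018 + 0.21 = 0.3028.
Net AUC ratio = 1 / 0.3028 = 3.3.

3.3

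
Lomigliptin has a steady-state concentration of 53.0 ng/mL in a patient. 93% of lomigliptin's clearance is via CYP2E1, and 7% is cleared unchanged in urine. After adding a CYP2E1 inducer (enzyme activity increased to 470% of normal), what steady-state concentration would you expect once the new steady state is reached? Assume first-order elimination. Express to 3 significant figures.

11.9 ng/mL

The CYP2E1 pathway (93% of clearance) rises to 4.7× activity: 0.93 × 4.7 = 4.371.
The remaining 7% of clearance is unaffected.
Relative clearance = 4.371 + 0.07 = 4.441.
Steady-state concentration ∝ 1/CL, so new value = 53.0 / 4.441 = 11.9 ng/mL.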